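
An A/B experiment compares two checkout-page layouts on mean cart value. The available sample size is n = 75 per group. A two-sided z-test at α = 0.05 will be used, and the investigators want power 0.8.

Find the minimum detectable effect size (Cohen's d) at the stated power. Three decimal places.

Need Φ(δ − 1.960) = 0.8, so δ = 1.960 + 0.842 = 2.802.
(Lower-tail contribution to power is negligible for δ > 0.)
δ = d·√(n/2) ⇒ d = δ/√(n/2) = 2.802/√(75/2) = 0.4575.

d ≈ 0.457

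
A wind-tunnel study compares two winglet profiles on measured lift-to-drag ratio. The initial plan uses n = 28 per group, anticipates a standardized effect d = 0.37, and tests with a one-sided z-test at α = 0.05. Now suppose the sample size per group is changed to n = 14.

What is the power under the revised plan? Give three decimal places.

With n = 14 per group: δ = d·√(n/2) = 0.37 × √(14/2) = 0.9789. Critical value z_{0.05} = 1.645.
Revised power = P(Z > 1.645 − δ) = Φ(-0.666) = 0.2527.

Power ≈ 0.253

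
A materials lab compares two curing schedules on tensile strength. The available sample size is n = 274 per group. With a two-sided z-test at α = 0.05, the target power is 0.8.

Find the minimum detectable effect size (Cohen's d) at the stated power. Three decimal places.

d ≈ 0.239

Need Φ(δ − 1.960) = 0.8, so δ = 1.960 + 0.842 = 2.802.
(Lower-tail contribution to power is negligible for δ > 0.)
δ = d·√(n/2) ⇒ d = δ/√(n/2) = 2.802/√(274/2) = 0.2394.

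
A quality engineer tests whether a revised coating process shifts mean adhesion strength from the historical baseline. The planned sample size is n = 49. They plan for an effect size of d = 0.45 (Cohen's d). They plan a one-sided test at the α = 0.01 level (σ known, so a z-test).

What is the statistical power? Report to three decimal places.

Power ≈ 0.795

Noncentrality parameter: δ = d·√n = 0.45 × √49 = 3.1500
One-sided α = 0.01 → critical value z_{0.01} = 2.326.
Power = P(Z > 2.326 − δ) = Φ(0.824) = 0.7949.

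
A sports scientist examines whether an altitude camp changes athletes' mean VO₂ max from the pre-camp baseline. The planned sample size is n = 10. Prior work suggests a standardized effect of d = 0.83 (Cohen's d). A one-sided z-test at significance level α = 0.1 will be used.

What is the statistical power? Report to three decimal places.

Power ≈ 0.910

Noncentrality parameter: δ = d·√n = 0.83 × √10 = 2.6247
One-sided α = 0.1 → critical value z_{0.1} = 1.282.
Power = Φ(δ − 1.282) = Φ(1.343) = 0.9104.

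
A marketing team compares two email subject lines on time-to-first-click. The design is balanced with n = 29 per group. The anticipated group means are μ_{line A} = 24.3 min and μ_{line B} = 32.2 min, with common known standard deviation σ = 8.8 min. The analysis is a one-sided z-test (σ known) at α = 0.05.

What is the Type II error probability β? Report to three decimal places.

Standardized effect: d = |μ_{line A} − μ_{line B}| / σ = |24.3 − 32.2| / 8.8 = 0.8977
Noncentrality parameter: δ = d·√(n/2) = 0.8977 × √(29/2) = 3.4184
One-sided α = 0.05 → critical value z_{0.05} = 1.645.
Power = Φ(δ − 1.645) = Φ(1.774) = 0.9619.
Type II error: β = 1 − power = 1 − 0.9619 = 0.0381.

β ≈ 0.038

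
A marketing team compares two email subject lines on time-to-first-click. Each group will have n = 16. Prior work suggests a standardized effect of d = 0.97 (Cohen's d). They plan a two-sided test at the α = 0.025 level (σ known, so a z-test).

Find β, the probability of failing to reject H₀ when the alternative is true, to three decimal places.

β ≈ 0.308

Noncentrality parameter: δ = d·√(n/2) = 0.97 × √(16/2) = 2.7436
Critical value for a two-sided test at α = 0.025: z_{α/2} = 2.241.
Power = Φ(δ − 2.241) + Φ(−δ − 2.241) = Φ(0.502) + Φ(-4.985) = 0.6922 + 0.0000 = 0.6922.
Type II error: β = 1 − power = 1 − 0.6922 = 0.3078.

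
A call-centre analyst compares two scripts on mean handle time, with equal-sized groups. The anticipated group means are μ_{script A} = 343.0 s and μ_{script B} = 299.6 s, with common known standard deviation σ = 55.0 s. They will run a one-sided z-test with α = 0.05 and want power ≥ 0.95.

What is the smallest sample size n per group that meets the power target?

n = 35 per group

Standardized effect: d = |μ_{script A} − μ_{script B}| / σ = |343.0 − 299.6| / 55.0 = 0.7891
For power 0.95 need Φ(δ − z_{0.05}) = 0.95, so δ = z_{0.05} + z_{0.05} = 1.645 + 1.645 = 3.290.
δ = d·√(n/2) ⇒ n = 2(δ/d)² = 2 × (3.290 / 0.7891)² = 34.76.
Rounding up, n = 35 per group.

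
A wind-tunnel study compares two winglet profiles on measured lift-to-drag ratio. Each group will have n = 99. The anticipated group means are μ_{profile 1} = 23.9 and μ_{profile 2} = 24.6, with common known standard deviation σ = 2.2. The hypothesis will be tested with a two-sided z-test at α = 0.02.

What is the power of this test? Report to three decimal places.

Standardized effect: d = |μ_{profile 1} − μ_{profile 2}| / σ = |23.9 − 24.6| / 2.2 = 0.3182
Noncentrality parameter: δ = d·√(n/2) = 0.3182 × √(99/2) = 2.2386
Critical value for a two-sided test at α = 0.02: z_{α/2} = 2.326.
Power = Φ(δ − 2.326) + Φ(−δ − 2.326) = Φ(-0.088) + Φ(-4.565) = 0.4650 + 0.0000 = 0.4650.

Power ≈ 0.465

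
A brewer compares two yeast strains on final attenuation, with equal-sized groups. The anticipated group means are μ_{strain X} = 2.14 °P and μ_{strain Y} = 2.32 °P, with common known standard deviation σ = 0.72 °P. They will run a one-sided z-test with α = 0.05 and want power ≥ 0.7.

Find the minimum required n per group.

Standardized effect: d = |μ_{strain X} − μ_{strain Y}| / σ = |2.14 − 2.32| / 0.72 = 0.2500
Set Φ(δ − 1.645) = 0.7; then δ − 1.645 = Φ⁻¹(0.7) = 0.524, giving δ = 2.169.
δ = d·√(n/2) ⇒ n = 2(δ/d)² = 2 × (2.169 / 0.2500)² = 150.58.
Rounding up, n = 151 per group.

n = 151 per group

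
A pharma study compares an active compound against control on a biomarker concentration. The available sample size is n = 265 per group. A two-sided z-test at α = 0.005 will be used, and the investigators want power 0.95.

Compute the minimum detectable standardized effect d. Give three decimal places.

d ≈ 0.387

Need Φ(δ − 2.807) = 0.95, so δ = 2.807 + 1.645 = 4.452.
(Lower-tail contribution to power is negligible for δ > 0.)
δ = d·√(n/2) ⇒ d = δ/√(n/2) = 4.452/√(265/2) = 0.3868.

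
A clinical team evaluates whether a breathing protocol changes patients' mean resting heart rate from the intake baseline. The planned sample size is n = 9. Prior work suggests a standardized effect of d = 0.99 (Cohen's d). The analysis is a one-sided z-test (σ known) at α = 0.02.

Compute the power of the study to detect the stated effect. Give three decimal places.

Power ≈ 0.820

Noncentrality parameter: δ = d·√n = 0.99 × √9 = 2.9700
Critical value for a one-sided test at α = 0.02: z_α = 2.054.
Power = Φ(δ − 2.054) = Φ(0.916) = 0.8202.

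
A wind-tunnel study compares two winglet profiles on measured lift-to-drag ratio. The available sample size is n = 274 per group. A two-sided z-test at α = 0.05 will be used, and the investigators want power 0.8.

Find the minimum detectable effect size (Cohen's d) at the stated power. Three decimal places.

Required noncentrality: δ = z_{0.025} + z_{0.20} = 1.960 + 0.842 = 2.802.
(Lower-tail contribution to power is negligible for δ > 0.)
δ = d·√(n/2) ⇒ d = δ/√(n/2) = 2.802/√(274/2) = 0.2394.

d ≈ 0.239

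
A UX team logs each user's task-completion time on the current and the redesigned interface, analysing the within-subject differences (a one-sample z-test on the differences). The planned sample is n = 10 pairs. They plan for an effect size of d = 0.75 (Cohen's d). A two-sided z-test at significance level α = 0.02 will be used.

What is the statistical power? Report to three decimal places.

Noncentrality parameter: δ = d·√n = 0.75 × √10 = 2.3717
Critical value for a two-sided test at α = 0.02: z_{α/2} = 2.326.
Power = Φ(δ − 2.326) + Φ(−δ − 2.326) = Φ(0.045) + Φ(-4.698) = 0.5181 + 0.0000 = 0.5181.

Power ≈ 0.518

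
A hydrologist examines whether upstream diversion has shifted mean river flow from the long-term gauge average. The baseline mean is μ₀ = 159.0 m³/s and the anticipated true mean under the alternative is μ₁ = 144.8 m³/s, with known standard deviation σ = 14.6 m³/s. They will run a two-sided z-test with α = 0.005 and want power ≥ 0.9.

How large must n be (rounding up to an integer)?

n = 18

Standardized effect: d = |μ₁ − μ₀| / σ = |144.8 − 159.0| / 14.6 = 0.9726
For power 0.9 need Φ(δ − z_{0.0025}) = 0.9, so δ = z_{0.0025} + z_{0.10} = 2.807 + 1.282 = 4.089.
(Ignoring the negligible lower-tail rejection probability gives the usual closed-form inversion.)
δ = d·√n ⇒ n = (δ/d)² = (4.089 / 0.9726)² = 17.67.
Round up to the next whole unit.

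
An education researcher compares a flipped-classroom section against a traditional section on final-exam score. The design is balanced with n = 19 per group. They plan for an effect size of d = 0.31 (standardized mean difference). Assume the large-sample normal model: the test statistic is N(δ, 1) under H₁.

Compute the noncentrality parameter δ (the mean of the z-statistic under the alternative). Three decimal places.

δ ≈ 0.955

δ = d·√(n/2) = 0.31 × √(19/2) = 0.9555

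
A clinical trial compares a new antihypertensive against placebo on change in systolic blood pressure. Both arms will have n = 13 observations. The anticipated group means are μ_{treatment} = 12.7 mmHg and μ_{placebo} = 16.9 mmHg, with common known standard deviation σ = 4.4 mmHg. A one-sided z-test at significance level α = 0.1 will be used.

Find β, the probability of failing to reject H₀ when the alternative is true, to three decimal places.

Standardized effect: d = |μ_{treatment} − μ_{placebo}| / σ = |12.7 − 16.9| / 4.4 = 0.9545
Noncentrality parameter: δ = d·√(n/2) = 0.9545 × √(13/2) = 2.4336
Critical value for a one-sided test at α = 0.1: z_α = 1.282.
Power = Φ(δ − 1.282) = Φ(1.152) = 0.8754.
Type II error: β = 1 − power = 1 − 0.8754 = 0.1246.

β ≈ 0.125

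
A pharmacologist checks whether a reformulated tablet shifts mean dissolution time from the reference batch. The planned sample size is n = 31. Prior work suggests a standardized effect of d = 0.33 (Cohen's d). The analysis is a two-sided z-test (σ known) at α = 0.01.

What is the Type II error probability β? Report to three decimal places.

β ≈ 0.770

Noncentrality parameter: δ = d·√n = 0.33 × √31 = 1.8374
Critical value for a two-sided test at α = 0.01: z_{α/2} = 2.576.
Power = Φ(δ − 2.576) + Φ(−δ − 2.576) = Φ(-0.738) + Φ(-4.413) = 0.2301 + 0.0000 = 0.2301.
Type II error: β = 1 − power = 1 − 0.2301 = 0.7699.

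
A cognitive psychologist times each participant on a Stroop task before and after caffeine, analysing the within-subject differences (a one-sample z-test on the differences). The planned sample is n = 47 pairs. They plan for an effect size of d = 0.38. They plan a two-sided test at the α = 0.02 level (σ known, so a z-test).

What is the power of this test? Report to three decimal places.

Power ≈ 0.610

Noncentrality parameter: δ = d·√n = 0.38 × √47 = 2.6051
Critical value for a two-sided test at α = 0.02: z_{α/2} = 2.326.
Power = Φ(δ − 2.326) + Φ(−δ − 2.326) = Φ(0.279) + Φ(-4.931) = 0.6098 + 0.0000 = 0.6098.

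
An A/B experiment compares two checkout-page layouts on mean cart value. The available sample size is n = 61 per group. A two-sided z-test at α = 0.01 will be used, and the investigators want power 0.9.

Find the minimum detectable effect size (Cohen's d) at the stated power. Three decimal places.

d ≈ 0.698

Required noncentrality: δ = z_{0.005} + z_{0.10} = 2.576 + 1.282 = 3.857.
(The second rejection-region term Φ(−δ − z_{α/2}) is negligible and dropped.)
δ = d·√(n/2) ⇒ d = δ/√(n/2) = 3.857/√(61/2) = 0.6985.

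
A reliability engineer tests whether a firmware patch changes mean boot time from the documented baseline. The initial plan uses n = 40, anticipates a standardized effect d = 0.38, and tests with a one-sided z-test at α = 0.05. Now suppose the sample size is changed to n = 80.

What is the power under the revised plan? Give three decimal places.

With n = 80: δ = d·√n = 0.38 × √80 = 3.3988. Critical value z_{0.05} = 1.645.
Revised power = P(Z > 1.645 − δ) = Φ(1.754) = 0.9603.

Power ≈ 0.960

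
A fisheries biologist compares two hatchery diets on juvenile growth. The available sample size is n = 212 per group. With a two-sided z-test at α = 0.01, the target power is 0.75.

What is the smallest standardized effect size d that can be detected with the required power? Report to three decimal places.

Need Φ(δ − 2.576) = 0.75, so δ = 2.576 + 0.674 = 3.250.
(The second rejection-region term Φ(−δ − z_{α/2}) is negligible and dropped.)
δ = d·√(n/2) ⇒ d = δ/√(n/2) = 3.250/√(212/2) = 0.3157.

d ≈ 0.316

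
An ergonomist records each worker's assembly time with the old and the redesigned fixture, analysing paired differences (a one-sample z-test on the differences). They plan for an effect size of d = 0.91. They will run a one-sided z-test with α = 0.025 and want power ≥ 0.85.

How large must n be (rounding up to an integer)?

For power 0.85 need Φ(δ − z_{0.025}) = 0.85, so δ = z_{0.025} + z_{0.15} = 1.960 + 1.036 = 2.996.
δ = d·√n ⇒ n = (δ/d)² = (2.996 / 0.91)² = 10.84.
Rounding up, n = 11.

n = 11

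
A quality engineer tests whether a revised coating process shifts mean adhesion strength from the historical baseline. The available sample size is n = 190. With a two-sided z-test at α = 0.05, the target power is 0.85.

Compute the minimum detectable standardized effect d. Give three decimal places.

Need Φ(δ − 1.960) = 0.85, so δ = 1.960 + 1.036 = 2.996.
(Lower-tail contribution to power is negligible for δ > 0.)
δ = d·√n ⇒ d = δ/√n = 2.996/√190 = 0.2174.

d ≈ 0.217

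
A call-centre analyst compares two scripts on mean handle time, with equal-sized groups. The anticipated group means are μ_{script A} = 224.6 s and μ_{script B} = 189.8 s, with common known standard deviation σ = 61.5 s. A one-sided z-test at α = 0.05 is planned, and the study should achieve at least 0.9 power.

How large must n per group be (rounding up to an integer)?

n = 54 per group

Standardized effect: d = |μ_{script A} − μ_{script B}| / σ = |224.6 − 189.8| / 61.5 = 0.5659
Set Φ(δ − 1.645) = 0.9; then δ − 1.645 = Φ⁻¹(0.9) = 1.282, giving δ = 2.926.
δ = d·√(n/2) ⇒ n = 2(δ/d)² = 2 × (2.926 / 0.5659)² = 53.49.
Round up to the next whole unit.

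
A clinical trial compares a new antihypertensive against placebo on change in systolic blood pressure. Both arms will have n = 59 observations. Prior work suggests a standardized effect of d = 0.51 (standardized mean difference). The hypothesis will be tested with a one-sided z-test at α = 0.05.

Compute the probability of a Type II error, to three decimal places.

β ≈ 0.130

Noncentrality parameter: δ = d·√(n/2) = 0.51 × √(59/2) = 2.7700
Critical value for a one-sided test at α = 0.05: z_α = 1.645.
Power = Φ(δ − 1.645) = Φ(1.125) = 0.8697.
Type II error: β = 1 − power = 1 − 0.8697 = 0.1303.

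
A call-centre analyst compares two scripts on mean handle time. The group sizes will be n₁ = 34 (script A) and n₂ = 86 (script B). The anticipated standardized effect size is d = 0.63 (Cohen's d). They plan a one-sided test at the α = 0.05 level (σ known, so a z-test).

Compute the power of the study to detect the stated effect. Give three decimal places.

Power ≈ 0.929

Noncentrality parameter: δ = d / √(1/n₁ + 1/n₂) = 0.63 / √(1/34 + 1/86) = 3.1098
Critical value for a one-sided test at α = 0.05: z_α = 1.645.
Power = P(Z > 1.645 − δ) = Φ(1.465) = 0.9285.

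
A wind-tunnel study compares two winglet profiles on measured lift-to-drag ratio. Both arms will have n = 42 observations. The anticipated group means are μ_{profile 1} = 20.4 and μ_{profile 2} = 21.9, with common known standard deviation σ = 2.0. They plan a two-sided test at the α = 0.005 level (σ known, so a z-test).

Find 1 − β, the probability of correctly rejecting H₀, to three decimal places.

Standardized effect: d = |μ_{profile 1} − μ_{profile 2}| / σ = |20.4 − 21.9| / 2.0 = 0.7500
Noncentrality parameter: δ = d·√(n/2) = 0.7500 × √(42/2) = 3.4369
Critical value for a two-sided test at α = 0.005: z_{α/2} = 2.807.
Power = Φ(δ − 2.807) + Φ(−δ − 2.807) = Φ(0.630) + Φ(-6.244) = 0.7356 + 0.0000 = 0.7356.

Power ≈ 0.736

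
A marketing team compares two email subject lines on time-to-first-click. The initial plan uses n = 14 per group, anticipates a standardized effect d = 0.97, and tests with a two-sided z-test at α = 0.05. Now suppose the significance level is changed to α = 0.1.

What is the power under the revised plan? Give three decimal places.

δ = d·√(n/2) = 0.97 × √(14/2) = 2.5664 (unchanged). New critical value: z_{0.05} = 1.645.
Revised power = Φ(δ − 1.645) + Φ(−δ − 1.645) = Φ(0.922) + Φ(-4.211) = 0.8216 + 0.0000 = 0.8216.

Power ≈ 0.822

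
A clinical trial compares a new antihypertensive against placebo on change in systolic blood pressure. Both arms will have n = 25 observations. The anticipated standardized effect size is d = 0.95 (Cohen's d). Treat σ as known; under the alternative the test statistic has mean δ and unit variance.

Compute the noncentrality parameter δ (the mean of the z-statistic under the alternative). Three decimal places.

The noncentrality parameter scales effect size by the design's sample-size factor: δ = d·√(n/2) = 0.95 × √(25/2) = 3.3588

δ ≈ 3.359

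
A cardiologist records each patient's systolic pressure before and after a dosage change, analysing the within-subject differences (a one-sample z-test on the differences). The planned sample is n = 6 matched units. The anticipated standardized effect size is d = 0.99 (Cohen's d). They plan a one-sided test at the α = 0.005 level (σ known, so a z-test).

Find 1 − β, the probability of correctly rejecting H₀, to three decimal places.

Power ≈ 0.440

Noncentrality parameter: δ = d·√n = 0.99 × √6 = 2.4250
One-sided α = 0.005 → critical value z_{0.005} = 2.576.
Power = P(Z > 2.576 − δ) = Φ(-0.151) = 0.4401.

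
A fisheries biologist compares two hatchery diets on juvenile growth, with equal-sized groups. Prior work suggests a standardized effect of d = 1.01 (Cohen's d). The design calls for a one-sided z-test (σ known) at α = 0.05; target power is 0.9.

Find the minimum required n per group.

n = 17 per group

For power 0.9 need Φ(δ − z_{0.05}) = 0.9, so δ = z_{0.05} + z_{0.10} = 1.645 + 1.282 = 2.926.
δ = d·√(n/2) ⇒ n = 2(δ/d)² = 2 × (2.926 / 1.01)² = 16.79.
Round up to the next whole unit.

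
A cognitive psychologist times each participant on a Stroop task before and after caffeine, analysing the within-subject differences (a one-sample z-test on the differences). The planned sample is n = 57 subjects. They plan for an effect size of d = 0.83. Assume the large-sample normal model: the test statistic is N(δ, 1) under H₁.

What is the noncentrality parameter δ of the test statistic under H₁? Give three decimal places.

δ ≈ 6.266

The noncentrality parameter scales effect size by the design's sample-size factor: δ = d·√n = 0.83 × √57 = 6.2664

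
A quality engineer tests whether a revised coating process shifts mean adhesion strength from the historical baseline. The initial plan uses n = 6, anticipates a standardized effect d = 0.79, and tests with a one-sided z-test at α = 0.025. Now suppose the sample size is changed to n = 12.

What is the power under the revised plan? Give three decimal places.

With n = 12: δ = d·√n = 0.79 × √12 = 2.7366. Critical value z_{0.025} = 1.960.
Revised power = Φ(δ − 1.960) = Φ(0.777) = 0.7813.

Power ≈ 0.781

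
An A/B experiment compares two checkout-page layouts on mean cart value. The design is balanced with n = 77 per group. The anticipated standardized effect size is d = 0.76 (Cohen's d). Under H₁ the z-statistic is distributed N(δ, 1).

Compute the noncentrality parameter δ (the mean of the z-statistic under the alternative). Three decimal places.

δ = d·√(n/2) = 0.76 × √(77/2) = 4.7157

δ ≈ 4.716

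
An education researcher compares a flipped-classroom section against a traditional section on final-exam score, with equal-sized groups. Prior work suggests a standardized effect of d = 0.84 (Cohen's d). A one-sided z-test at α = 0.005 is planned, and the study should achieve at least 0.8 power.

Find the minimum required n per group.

For power 0.8 need Φ(δ − z_{0.005}) = 0.8, so δ = z_{0.005} + z_{0.20} = 2.576 + 0.842 = 3.417.
δ = d·√(n/2) ⇒ n = 2(δ/d)² = 2 × (3.417 / 0.84)² = 33.10.
Rounding up, n = 34 per group.

n = 34 per group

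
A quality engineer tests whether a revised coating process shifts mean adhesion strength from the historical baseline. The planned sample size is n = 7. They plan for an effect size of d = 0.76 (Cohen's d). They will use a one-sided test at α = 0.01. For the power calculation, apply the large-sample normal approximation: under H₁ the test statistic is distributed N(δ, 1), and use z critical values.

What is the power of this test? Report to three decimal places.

Power ≈ 0.376

Noncentrality parameter: δ = d·√n = 0.76 × √7 = 2.0108
Critical value for a one-sided test at α = 0.01: z_α = 2.326.
Power = P(Z > 2.326 − δ) = Φ(-0.316) = 0.3762.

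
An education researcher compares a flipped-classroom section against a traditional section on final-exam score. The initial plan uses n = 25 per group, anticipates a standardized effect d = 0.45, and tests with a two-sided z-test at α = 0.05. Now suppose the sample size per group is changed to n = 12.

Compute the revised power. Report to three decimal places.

Power ≈ 0.197

With n = 12 per group: δ = d·√(n/2) = 0.45 × √(12/2) = 1.1023. Critical value z_{0.025} = 1.960.
Revised power = Φ(δ − 1.960) + Φ(−δ − 1.960) = Φ(-0.858) + Φ(-3.062) = 0.1955 + 0.0011 = 0.1966.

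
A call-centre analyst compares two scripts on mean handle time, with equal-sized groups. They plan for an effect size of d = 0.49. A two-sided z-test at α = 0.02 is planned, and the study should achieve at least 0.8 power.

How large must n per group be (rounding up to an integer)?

n = 84 per group

Set Φ(δ − 2.326) = 0.8; then δ − 2.326 = Φ⁻¹(0.8) = 0.842, giving δ = 3.168.
(Ignoring the negligible lower-tail rejection probability gives the usual closed-form inversion.)
δ = d·√(n/2) ⇒ n = 2(δ/d)² = 2 × (3.168 / 0.49)² = 83.60.
Round up to the next whole unit.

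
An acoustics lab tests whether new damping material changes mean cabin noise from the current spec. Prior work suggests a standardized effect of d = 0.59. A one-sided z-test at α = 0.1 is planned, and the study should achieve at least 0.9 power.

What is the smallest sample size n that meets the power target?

n = 19

Set Φ(δ − 1.282) = 0.9; then δ − 1.282 = Φ⁻¹(0.9) = 1.282, giving δ = 2.563.
δ = d·√n ⇒ n = (δ/d)² = (2.563 / 0.59)² = 18.87.
Rounding up, n = 19.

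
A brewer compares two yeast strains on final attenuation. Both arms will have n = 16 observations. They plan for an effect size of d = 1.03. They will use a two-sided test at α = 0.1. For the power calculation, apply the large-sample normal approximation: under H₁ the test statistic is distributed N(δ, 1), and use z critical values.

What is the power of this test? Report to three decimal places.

Noncentrality parameter: δ = d·√(n/2) = 1.03 × √(16/2) = 2.9133
Two-sided α = 0.1 → critical value z_{0.05} = 1.645.
Power = Φ(δ − 1.645) + Φ(−δ − 1.645) = Φ(1.268) + Φ(-4.558) = 0.8977 + 0.0000 = 0.8977.

Power ≈ 0.898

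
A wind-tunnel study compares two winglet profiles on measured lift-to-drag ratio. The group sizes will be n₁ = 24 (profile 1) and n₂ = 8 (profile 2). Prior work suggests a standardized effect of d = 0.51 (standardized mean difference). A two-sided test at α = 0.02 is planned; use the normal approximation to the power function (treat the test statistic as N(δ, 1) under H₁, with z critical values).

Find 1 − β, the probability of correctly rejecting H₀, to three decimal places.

Power ≈ 0.141

Noncentrality parameter: δ = d / √(1/n₁ + 1/n₂) = 0.51 / √(1/24 + 1/8) = 1.2492
Critical value for a two-sided test at α = 0.02: z_{α/2} = 2.326.
Power = Φ(δ − 2.326) + Φ(−δ − 2.326) = Φ(-1.077) + Φ(-3.576) = 0.1407 + 0.0002 = 0.1409.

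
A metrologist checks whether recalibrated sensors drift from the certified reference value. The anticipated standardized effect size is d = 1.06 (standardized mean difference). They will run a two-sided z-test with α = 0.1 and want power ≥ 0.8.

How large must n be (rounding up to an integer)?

For power 0.8 need Φ(δ − z_{0.05}) = 0.8, so δ = z_{0.05} + z_{0.20} = 1.645 + 0.842 = 2.486.
(The Φ(−δ − z_{α/2}) term is vanishingly small for δ > 0 and is dropped in the standard sample-size formula.)
δ = d·√n ⇒ n = (δ/d)² = (2.486 / 1.06)² = 5.50.
Rounding up, n = 6.

n = 6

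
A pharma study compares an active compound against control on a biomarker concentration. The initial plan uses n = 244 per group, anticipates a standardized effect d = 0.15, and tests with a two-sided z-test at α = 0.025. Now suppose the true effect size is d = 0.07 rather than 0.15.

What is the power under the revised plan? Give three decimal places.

With d = 0.07: δ = d·√(n/2) = 0.07 × √(244/2) = 0.7732. Critical value z_{0.0125} = 2.241.
Revised power = Φ(δ − 2.241) + Φ(−δ − 2.241) = Φ(-1.468) + Φ(-3.015) = 0.0710 + 0.0013 = 0.0723.

Power ≈ 0.072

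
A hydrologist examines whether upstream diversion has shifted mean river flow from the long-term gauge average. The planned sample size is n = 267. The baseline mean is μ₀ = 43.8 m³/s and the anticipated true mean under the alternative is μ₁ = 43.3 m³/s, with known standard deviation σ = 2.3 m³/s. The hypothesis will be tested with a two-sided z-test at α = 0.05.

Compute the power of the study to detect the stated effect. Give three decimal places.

Power ≈ 0.944

Standardized effect: d = |μ₁ − μ₀| / σ = |43.3 − 43.8| / 2.3 = 0.2174
Noncentrality parameter: δ = d·√n = 0.2174 × √267 = 3.5522
Critical value for a two-sided test at α = 0.05: z_{α/2} = 1.960.
Power = Φ(δ − 1.960) + Φ(−δ − 1.960) = Φ(1.592) + Φ(-5.512) = 0.9443 + 0.0000 = 0.9443.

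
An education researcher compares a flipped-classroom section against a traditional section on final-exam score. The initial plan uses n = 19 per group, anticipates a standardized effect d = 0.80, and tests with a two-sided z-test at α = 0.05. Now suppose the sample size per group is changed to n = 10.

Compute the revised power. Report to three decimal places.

Power ≈ 0.432

With n = 10 per group: δ = d·√(n/2) = 0.80 × √(10/2) = 1.7889. Critical value z_{0.025} = 1.960.
Revised power = Φ(δ − 1.960) + Φ(−δ − 1.960) = Φ(-0.171) + Φ(-3.749) = 0.4321 + 0.0001 = 0.4322.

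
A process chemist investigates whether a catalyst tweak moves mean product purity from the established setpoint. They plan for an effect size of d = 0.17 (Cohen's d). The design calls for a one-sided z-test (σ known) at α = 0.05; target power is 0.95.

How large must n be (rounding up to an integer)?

Set Φ(δ − 1.645) = 0.95; then δ − 1.645 = Φ⁻¹(0.95) = 1.645, giving δ = 3.290.
δ = d·√n ⇒ n = (δ/d)² = (3.290 / 0.17)² = 374.47.
Rounding up, n = 375.

n = 375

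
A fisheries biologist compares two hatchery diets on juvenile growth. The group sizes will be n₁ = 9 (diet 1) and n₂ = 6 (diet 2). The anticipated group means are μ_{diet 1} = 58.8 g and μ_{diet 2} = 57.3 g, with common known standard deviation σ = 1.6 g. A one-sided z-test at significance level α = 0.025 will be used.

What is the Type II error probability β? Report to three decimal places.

Standardized effect: d = |μ_{diet 1} − μ_{diet 2}| / σ = |58.8 − 57.3| / 1.6 = 0.9375
Noncentrality parameter: δ = d / √(1/n₁ + 1/n₂) = 0.9375 / √(1/9 + 1/6) = 1.7788
One-sided α = 0.025 → critical value z_{0.025} = 1.960.
Power = P(Z > 1.960 − δ) = Φ(-0.181) = 0.4281.
Type II error: β = 1 − power = 1 − 0.4281 = 0.5719.

β ≈ 0.572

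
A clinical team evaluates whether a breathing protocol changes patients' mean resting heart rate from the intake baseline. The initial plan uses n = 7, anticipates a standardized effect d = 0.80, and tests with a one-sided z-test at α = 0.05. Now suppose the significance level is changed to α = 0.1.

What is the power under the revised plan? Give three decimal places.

Power ≈ 0.798

δ = d·√n = 0.80 × √7 = 2.1166 (unchanged). New critical value: z_{0.1} = 1.282.
Revised power = Φ(δ − 1.282) = Φ(0.835) = 0.7982.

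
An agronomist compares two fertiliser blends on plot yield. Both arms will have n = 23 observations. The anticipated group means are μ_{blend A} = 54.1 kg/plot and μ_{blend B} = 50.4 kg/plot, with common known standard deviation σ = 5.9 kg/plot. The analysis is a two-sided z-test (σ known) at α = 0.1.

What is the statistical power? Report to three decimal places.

Power ≈ 0.685

Standardized effect: d = |μ_{blend A} − μ_{blend B}| / σ = |54.1 − 50.4| / 5.9 = 0.6271
Noncentrality parameter: δ = d·√(n/2) = 0.6271 × √(23/2) = 2.1267
Two-sided α = 0.1 → critical value z_{0.05} = 1.645.
Power = Φ(δ − 1.645) + Φ(−δ − 1.645) = Φ(0.482) + Φ(-3.772) = 0.6850 + 0.0001 = 0.6851.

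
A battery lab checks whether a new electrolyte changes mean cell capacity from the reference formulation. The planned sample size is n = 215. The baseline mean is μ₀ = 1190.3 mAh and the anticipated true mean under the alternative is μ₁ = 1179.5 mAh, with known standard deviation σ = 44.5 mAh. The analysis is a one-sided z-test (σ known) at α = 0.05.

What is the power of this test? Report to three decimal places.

Power ≈ 0.972

Standardized effect: d = |μ₁ − μ₀| / σ = |1179.5 − 1190.3| / 44.5 = 0.2427
Noncentrality parameter: δ = d·√n = 0.2427 × √215 = 3.5586
One-sided α = 0.05 → critical value z_{0.05} = 1.645.
Power = P(Z > 1.645 − δ) = Φ(1.914) = 0.9722.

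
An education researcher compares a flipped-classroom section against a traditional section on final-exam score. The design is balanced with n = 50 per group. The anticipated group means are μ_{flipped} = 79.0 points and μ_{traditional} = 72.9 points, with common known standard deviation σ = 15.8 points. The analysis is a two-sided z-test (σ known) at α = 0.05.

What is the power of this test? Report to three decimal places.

Standardized effect: d = |μ_{flipped} − μ_{traditional}| / σ = |79.0 − 72.9| / 15.8 = 0.3861
Noncentrality parameter: δ = d·√(n/2) = 0.3861 × √(50/2) = 1.9304
Critical value for a two-sided test at α = 0.05: z_{α/2} = 1.960.
Power = Φ(δ − 1.960) + Φ(−δ − 1.960) = Φ(-0.030) + Φ(-3.890) = 0.4882 + 0.0001 = 0.4882.

Power ≈ 0.488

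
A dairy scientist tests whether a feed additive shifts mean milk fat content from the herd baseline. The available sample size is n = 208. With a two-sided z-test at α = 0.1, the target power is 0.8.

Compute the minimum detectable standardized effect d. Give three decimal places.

d ≈ 0.172

Need Φ(δ − 1.645) = 0.8, so δ = 1.645 + 0.842 = 2.486.
(The second rejection-region term Φ(−δ − z_{α/2}) is negligible and dropped.)
δ = d·√n ⇒ d = δ/√n = 2.486/√208 = 0.1724.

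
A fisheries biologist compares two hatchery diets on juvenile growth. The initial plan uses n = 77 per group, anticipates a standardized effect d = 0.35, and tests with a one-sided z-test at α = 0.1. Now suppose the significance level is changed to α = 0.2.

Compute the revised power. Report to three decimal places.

Power ≈ 0.908

δ = d·√(n/2) = 0.35 × √(77/2) = 2.1717 (unchanged). New critical value: z_{0.2} = 0.842.
Revised power = Φ(δ − 0.842) = Φ(1.330) = 0.9083.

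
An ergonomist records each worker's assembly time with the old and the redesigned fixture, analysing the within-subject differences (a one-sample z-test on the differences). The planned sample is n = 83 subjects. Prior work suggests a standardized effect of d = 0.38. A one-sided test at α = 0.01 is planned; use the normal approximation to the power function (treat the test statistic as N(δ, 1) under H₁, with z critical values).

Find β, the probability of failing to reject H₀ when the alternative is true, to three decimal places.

β ≈ 0.128

Noncentrality parameter: δ = d·√n = 0.38 × √83 = 3.4620
Critical value for a one-sided test at α = 0.01: z_α = 2.326.
Power = Φ(δ − 2.326) = Φ(1.136) = 0.8719.
Type II error: β = 1 − power = 1 − 0.8719 = 0.1281.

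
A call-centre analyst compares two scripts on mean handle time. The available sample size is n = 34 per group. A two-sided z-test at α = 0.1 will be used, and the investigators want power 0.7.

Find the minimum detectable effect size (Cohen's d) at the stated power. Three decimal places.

Need Φ(δ − 1.645) = 0.7, so δ = 1.645 + 0.524 = 2.169.
(The second rejection-region term Φ(−δ − z_{α/2}) is negligible and dropped.)
δ = d·√(n/2) ⇒ d = δ/√(n/2) = 2.169/√(34/2) = 0.5261.

d ≈ 0.526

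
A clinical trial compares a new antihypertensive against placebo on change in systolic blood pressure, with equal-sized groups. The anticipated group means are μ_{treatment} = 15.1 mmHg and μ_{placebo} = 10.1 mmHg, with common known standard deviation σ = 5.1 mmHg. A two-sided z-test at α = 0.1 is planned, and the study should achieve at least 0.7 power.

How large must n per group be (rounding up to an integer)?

Standardized effect: d = |μ_{treatment} − μ_{placebo}| / σ = |15.1 − 10.1| / 5.1 = 0.9804
For power 0.7 need Φ(δ − z_{0.05}) = 0.7, so δ = z_{0.05} + z_{0.30} = 1.645 + 0.524 = 2.169.
(The Φ(−δ − z_{α/2}) term is vanishingly small for δ > 0 and is dropped in the standard sample-size formula.)
δ = d·√(n/2) ⇒ n = 2(δ/d)² = 2 × (2.169 / 0.9804)² = 9.79.
Rounding up, n = 10 per group.

n = 10 per group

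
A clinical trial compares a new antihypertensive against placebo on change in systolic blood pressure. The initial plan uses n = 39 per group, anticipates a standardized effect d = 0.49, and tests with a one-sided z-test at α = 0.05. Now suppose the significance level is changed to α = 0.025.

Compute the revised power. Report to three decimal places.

Power ≈ 0.581

δ = d·√(n/2) = 0.49 × √(39/2) = 2.1638 (unchanged). New critical value: z_{0.025} = 1.960.
Revised power = P(Z > 1.960 − δ) = Φ(0.204) = 0.5808.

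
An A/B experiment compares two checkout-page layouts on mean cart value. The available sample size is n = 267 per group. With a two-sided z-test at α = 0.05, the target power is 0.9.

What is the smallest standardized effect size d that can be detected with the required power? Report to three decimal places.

Required noncentrality: δ = z_{0.025} + z_{0.10} = 1.960 + 1.282 = 3.242.
(Lower-tail contribution to power is negligible for δ > 0.)
δ = d·√(n/2) ⇒ d = δ/√(n/2) = 3.242/√(267/2) = 0.2805.

d ≈ 0.281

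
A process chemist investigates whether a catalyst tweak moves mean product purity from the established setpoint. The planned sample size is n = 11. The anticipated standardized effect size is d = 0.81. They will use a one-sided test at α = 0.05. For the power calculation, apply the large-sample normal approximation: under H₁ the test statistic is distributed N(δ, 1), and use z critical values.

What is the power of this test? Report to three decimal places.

Noncentrality parameter: δ = d·√n = 0.81 × √11 = 2.6865
Critical value for a one-sided test at α = 0.05: z_α = 1.645.
Power = Φ(δ − 1.645) = Φ(1.042) = 0.8512.

Power ≈ 0.851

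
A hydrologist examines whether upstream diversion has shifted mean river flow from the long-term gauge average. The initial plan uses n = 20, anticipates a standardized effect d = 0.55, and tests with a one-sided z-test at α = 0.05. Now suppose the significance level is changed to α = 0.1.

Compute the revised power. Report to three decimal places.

Power ≈ 0.881

δ = d·√n = 0.55 × √20 = 2.4597 (unchanged). New critical value: z_{0.1} = 1.282.
Revised power = Φ(δ − 1.282) = Φ(1.178) = 0.8806.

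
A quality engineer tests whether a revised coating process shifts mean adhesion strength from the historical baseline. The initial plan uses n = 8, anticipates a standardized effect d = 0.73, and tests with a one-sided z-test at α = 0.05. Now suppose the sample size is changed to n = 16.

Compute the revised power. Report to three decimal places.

Power ≈ 0.899

With n = 16: δ = d·√n = 0.73 × √16 = 2.9200. Critical value z_{0.05} = 1.645.
Revised power = P(Z > 1.645 − δ) = Φ(1.275) = 0.8989.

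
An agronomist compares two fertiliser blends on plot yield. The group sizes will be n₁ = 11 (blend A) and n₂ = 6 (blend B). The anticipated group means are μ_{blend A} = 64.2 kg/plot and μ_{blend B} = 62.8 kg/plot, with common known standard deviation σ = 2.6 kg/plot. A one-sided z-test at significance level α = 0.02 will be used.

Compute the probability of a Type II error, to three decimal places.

β ≈ 0.840

Standardized effect: d = |μ_{blend A} − μ_{blend B}| / σ = |64.2 − 62.8| / 2.6 = 0.5385
Noncentrality parameter: δ = d / √(1/n₁ + 1/n₂) = 0.5385 / √(1/11 + 1/6) = 1.0610
One-sided α = 0.02 → critical value z_{0.02} = 2.054.
Power = Φ(δ − 2.054) = Φ(-0.993) = 0.1604.
Type II error: β = 1 − power = 1 − 0.1604 = 0.8396.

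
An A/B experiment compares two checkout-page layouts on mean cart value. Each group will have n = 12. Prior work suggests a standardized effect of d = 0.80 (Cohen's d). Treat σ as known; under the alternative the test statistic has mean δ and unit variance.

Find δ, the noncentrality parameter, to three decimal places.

δ ≈ 1.960

The noncentrality parameter scales effect size by the design's sample-size factor: δ = d·√(n/2) = 0.80 × √(12/2) = 1.9596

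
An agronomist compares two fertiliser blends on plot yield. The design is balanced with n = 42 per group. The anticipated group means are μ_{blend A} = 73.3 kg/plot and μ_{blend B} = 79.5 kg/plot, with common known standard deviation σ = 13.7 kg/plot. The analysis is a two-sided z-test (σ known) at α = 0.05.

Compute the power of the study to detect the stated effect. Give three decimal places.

Standardized effect: d = |μ_{blend A} − μ_{blend B}| / σ = |73.3 − 79.5| / 13.7 = 0.4526
Noncentrality parameter: δ = d·√(n/2) = 0.4526 × √(42/2) = 2.0739
Two-sided α = 0.05 → critical value z_{0.025} = 1.960.
Power = Φ(δ − 1.960) + Φ(−δ − 1.960) = Φ(0.114) + Φ(-4.034) = 0.5453 + 0.0000 = 0.5454.

Power ≈ 0.545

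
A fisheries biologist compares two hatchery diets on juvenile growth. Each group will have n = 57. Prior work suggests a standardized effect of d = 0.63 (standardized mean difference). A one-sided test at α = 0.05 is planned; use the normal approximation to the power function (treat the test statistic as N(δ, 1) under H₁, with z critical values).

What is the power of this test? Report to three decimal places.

Noncentrality parameter: δ = d·√(n/2) = 0.63 × √(57/2) = 3.3633
Critical value for a one-sided test at α = 0.05: z_α = 1.645.
Power = P(Z > 1.645 − δ) = Φ(1.718) = 0.9571.

Power ≈ 0.957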